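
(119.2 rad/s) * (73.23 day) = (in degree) 4.321e+10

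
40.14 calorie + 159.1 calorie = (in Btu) 0.7901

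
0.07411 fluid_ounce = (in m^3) 2.192e-06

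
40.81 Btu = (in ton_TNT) 1.029e-05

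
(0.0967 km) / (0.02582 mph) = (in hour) 2.327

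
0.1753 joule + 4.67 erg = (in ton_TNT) 4.19e-11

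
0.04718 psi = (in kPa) 0.3253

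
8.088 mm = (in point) 22.93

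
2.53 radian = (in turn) 0.4027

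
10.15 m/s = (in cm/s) 1015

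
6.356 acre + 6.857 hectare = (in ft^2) 1.015e+06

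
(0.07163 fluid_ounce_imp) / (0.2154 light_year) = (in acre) 2.468e-25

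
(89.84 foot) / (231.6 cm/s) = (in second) 11.82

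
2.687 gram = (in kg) 0.002687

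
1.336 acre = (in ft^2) 5.82e+04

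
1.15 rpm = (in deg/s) 6.9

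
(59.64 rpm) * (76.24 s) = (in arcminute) 1.637e+06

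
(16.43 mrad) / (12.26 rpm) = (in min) 0.0002133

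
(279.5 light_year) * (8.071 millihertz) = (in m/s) 2.134e+16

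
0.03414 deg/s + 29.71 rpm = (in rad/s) 3.112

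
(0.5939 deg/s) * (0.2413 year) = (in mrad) 7.888e+07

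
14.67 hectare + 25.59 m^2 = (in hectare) 14.67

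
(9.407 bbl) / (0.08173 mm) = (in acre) 4.522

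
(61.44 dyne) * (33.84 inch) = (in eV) 3.296e+15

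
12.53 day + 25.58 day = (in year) 0.1044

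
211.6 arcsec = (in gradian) 0.06531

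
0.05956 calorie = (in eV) 1.555e+18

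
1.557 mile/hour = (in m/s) 0.696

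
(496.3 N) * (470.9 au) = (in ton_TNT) 8.356e+06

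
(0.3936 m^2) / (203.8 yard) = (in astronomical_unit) 1.412e-14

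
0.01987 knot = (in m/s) 0.01022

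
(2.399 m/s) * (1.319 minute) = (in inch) 7475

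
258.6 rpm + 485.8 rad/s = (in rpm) 4898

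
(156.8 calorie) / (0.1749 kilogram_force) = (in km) 0.3825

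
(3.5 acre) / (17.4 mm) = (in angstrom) 8.14e+15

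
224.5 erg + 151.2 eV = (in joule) 2.245e-05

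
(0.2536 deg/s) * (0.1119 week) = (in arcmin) 1.03e+06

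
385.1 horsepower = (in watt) 2.872e+05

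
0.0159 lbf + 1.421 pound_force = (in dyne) 6.392e+05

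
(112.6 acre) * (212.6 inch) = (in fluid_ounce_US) 8.321e+10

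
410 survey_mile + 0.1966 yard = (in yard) 7.216e+05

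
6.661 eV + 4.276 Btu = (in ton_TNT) 1.078e-06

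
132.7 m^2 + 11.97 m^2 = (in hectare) 0.01447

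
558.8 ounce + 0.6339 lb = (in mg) 1.613e+07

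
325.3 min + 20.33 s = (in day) 0.2261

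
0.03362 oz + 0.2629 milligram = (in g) 0.9534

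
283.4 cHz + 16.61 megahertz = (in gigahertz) 0.01661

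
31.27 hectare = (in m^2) 3.127e+05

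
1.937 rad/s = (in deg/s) 111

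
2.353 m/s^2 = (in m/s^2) 2.353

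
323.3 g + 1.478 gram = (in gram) 324.8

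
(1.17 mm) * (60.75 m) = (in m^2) 0.07108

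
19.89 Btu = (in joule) 2.099e+04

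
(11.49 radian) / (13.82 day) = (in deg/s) 0.0005513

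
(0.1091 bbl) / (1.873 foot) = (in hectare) 3.038e-06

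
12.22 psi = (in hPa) 842.5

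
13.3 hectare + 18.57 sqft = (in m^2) 1.33e+05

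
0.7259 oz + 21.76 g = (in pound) 0.09334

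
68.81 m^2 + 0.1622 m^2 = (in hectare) 0.006897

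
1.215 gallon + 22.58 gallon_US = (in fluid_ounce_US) 3046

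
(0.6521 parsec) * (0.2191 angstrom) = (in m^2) 4.409e+05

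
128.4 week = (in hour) 2.157e+04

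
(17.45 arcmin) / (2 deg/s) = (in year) 4.611e-09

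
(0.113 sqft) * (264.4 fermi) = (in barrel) 1.746e-14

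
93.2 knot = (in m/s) 47.95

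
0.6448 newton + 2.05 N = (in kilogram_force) 0.2748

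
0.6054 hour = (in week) 0.003604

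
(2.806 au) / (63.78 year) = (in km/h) 751.3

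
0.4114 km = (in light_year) 4.349e-14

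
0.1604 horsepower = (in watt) 119.6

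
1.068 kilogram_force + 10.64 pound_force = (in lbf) 12.99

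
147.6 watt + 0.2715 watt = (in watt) 147.9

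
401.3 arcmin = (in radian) 0.1167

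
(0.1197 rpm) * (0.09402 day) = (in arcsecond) 2.1e+07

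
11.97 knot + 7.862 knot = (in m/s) 10.2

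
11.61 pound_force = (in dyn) 5.164e+06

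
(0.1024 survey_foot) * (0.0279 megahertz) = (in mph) 1948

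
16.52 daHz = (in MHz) 0.0001652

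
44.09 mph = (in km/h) 70.96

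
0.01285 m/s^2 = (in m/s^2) 0.01285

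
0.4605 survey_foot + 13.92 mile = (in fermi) 2.24e+19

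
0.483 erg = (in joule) 4.83e-08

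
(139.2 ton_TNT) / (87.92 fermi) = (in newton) 6.624e+24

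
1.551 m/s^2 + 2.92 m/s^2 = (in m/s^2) 4.471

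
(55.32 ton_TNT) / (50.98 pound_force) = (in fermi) 1.021e+24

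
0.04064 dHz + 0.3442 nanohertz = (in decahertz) 0.0004064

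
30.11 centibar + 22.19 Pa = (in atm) 0.2974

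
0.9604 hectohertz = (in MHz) 9.604e-05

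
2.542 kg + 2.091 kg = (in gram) 4633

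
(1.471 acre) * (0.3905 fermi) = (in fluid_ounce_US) 7.86e-08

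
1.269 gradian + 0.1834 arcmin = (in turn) 0.003181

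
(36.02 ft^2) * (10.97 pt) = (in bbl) 0.08146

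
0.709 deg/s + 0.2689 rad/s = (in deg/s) 16.12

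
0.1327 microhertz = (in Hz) 1.327e-07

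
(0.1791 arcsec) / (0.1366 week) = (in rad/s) 1.051e-11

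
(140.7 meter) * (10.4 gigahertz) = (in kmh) 5.268e+12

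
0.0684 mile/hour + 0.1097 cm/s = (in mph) 0.07085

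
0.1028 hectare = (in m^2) 1028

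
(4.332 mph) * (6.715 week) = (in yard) 8.601e+06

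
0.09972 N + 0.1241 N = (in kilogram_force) 0.02282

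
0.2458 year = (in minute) 1.292e+05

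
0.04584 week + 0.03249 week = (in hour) 13.16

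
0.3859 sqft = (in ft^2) 0.3859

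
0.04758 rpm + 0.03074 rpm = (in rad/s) 0.008202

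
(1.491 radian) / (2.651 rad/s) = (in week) 9.299e-07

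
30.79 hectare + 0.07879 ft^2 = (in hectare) 30.79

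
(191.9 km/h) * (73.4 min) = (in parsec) 7.608e-12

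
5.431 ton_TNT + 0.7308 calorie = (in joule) 2.272e+10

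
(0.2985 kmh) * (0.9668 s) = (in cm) 8.016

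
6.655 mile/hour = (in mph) 6.655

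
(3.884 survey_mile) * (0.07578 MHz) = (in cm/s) 4.737e+10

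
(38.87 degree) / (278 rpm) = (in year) 7.389e-10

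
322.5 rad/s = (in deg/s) 1.848e+04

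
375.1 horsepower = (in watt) 2.797e+05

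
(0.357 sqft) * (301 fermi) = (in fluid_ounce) 3.376e-10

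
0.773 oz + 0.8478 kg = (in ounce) 30.68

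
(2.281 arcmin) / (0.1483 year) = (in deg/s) 8.129e-09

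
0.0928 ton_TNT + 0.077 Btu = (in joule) 3.883e+08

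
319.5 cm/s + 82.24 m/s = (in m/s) 85.44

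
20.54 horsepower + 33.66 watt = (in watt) 1.535e+04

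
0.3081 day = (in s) 2.662e+04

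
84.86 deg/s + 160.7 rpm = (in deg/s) 1049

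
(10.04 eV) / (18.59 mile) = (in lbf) 1.209e-23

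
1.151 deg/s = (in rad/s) 0.02009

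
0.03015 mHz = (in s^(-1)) 3.015e-05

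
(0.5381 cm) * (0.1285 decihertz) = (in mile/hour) 0.0001547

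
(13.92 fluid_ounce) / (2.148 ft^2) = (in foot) 0.006768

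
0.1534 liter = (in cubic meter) 0.0001534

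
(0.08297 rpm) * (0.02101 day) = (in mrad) 1.577e+04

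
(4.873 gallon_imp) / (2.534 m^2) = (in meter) 0.008742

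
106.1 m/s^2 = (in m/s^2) 106.1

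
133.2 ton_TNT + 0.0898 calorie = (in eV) 3.478e+30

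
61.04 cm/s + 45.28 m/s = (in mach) 0.1348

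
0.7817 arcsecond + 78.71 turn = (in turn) 78.71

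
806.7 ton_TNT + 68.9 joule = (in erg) 3.375e+19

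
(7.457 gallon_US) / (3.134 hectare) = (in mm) 0.0009007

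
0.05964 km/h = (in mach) 4.865e-05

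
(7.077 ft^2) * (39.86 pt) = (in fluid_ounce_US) 312.6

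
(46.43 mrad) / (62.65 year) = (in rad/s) 2.35e-11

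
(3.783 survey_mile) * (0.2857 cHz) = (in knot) 33.81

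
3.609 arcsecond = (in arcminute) 0.06015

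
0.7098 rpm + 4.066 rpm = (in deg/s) 28.65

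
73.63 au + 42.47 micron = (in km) 1.101e+10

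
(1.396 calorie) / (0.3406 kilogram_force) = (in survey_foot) 5.737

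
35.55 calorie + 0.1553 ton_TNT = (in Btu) 6.159e+05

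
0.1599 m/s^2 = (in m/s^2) 0.1599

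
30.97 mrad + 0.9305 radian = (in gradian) 61.21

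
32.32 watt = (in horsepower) 0.04334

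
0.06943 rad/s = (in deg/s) 3.978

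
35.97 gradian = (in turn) 0.08993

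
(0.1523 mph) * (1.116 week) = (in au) 3.072e-07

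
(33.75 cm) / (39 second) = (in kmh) 0.03115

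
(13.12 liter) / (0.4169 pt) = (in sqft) 960.2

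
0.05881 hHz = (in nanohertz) 5.881e+09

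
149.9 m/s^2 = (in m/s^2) 149.9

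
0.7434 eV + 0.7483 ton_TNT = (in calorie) 7.483e+08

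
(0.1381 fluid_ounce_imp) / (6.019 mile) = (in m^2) 4.051e-10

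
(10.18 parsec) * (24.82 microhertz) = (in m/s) 7.797e+12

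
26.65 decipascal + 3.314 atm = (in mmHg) 2519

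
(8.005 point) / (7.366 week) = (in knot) 1.232e-09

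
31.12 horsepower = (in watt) 2.321e+04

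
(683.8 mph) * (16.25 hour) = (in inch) 7.04e+08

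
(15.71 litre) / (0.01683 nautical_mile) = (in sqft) 0.005425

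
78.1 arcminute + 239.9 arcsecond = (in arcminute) 82.1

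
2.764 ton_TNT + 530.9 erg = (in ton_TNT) 2.764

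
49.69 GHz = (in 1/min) 2.981e+12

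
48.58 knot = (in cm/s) 2499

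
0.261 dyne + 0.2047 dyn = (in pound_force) 1.047e-06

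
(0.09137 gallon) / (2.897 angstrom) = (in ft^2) 1.285e+07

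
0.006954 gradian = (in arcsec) 22.53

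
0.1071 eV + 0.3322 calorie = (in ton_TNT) 3.322e-10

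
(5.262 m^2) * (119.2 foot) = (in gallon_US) 5.05e+04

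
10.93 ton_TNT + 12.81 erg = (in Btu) 4.334e+07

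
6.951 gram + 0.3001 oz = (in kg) 0.01546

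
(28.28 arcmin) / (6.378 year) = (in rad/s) 4.09e-11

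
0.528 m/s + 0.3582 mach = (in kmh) 441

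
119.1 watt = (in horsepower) 0.1597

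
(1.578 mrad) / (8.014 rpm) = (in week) 3.109e-09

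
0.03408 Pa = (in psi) 4.943e-06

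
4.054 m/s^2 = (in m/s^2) 4.054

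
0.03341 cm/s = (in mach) 9.812e-07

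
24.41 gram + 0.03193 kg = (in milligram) 5.634e+04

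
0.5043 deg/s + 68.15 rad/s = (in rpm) 650.9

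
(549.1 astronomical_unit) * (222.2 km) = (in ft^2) 1.965e+20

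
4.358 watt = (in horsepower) 0.005844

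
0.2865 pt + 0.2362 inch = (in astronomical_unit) 4.078e-14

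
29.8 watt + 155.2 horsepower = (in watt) 1.158e+05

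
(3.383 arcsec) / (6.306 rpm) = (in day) 2.875e-10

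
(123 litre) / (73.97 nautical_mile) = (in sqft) 9.664e-06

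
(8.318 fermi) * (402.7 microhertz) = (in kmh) 1.206e-17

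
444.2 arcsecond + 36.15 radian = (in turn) 5.754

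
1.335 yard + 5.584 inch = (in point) 3862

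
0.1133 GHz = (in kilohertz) 1.133e+05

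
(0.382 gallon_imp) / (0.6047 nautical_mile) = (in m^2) 1.551e-06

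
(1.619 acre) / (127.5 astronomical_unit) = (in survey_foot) 1.127e-09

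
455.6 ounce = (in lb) 28.48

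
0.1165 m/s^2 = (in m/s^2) 0.1165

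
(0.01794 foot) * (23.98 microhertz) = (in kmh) 4.721e-07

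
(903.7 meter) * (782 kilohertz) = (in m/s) 7.067e+08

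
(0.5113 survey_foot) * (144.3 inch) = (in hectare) 5.712e-05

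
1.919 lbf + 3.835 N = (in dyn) 1.237e+06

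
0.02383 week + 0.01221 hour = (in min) 240.9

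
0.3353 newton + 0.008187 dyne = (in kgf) 0.03419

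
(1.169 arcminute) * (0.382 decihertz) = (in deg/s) 0.0007443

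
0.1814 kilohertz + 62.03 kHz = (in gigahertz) 6.221e-05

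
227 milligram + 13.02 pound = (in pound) 13.02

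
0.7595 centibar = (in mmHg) 5.697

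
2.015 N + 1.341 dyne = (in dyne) 2.015e+05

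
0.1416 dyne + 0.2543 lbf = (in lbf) 0.2543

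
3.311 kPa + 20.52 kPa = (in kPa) 23.83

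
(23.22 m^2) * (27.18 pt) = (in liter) 222.6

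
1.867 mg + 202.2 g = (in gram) 202.2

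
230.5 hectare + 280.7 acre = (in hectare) 344.1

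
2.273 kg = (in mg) 2.273e+06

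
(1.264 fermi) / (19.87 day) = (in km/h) 2.651e-21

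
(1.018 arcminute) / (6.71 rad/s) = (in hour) 1.226e-08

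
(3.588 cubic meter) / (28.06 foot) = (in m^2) 0.4195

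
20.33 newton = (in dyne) 2.033e+06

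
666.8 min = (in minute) 666.8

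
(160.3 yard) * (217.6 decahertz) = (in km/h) 1.148e+06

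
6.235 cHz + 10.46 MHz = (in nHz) 1.046e+16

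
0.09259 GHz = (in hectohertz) 9.259e+05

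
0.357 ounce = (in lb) 0.02231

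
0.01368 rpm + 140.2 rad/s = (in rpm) 1339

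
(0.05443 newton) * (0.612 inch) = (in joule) 0.0008461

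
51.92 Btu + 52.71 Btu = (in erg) 1.104e+12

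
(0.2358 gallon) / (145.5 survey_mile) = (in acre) 9.419e-13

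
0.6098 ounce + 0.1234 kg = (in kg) 0.1407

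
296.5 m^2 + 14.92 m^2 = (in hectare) 0.03114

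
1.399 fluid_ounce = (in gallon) 0.01093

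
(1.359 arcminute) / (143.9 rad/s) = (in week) 4.542e-12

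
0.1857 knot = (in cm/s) 9.553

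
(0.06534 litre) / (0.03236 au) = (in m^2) 1.35e-14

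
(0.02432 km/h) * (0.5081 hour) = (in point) 3.503e+04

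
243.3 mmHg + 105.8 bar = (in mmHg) 7.96e+04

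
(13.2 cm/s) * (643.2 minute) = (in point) 1.444e+07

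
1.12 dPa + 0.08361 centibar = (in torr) 0.628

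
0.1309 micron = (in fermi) 1.309e+08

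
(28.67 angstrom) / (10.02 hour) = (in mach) 2.334e-16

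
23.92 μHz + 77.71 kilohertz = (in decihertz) 7.771e+05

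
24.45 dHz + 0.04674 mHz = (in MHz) 2.445e-06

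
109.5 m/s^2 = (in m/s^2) 109.5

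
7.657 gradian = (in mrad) 120.3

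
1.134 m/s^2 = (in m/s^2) 1.134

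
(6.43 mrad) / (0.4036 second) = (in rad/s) 0.01593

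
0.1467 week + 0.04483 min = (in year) 0.002814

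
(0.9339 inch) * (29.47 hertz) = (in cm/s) 69.91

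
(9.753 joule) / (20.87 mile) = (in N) 0.0002904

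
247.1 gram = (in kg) 0.2471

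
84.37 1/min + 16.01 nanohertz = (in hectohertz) 0.01406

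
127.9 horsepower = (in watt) 9.538e+04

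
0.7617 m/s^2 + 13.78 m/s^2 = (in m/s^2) 14.54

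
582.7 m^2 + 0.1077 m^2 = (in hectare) 0.05828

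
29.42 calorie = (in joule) 123.1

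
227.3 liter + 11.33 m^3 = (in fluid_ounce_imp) 4.068e+05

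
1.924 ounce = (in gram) 54.54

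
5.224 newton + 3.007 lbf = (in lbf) 4.181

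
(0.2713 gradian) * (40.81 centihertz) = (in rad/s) 0.001739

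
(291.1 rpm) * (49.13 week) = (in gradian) 5.766e+10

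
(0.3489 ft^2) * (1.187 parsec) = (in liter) 1.187e+18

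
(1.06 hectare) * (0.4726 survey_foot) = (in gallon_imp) 3.359e+05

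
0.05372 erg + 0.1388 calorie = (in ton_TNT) 1.388e-10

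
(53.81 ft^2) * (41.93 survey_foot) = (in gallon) 1.688e+04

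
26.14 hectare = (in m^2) 2.614e+05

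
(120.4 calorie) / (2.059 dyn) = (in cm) 2.447e+09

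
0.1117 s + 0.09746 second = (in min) 0.003486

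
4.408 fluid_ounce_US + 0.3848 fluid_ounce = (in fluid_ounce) 4.793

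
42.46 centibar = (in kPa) 42.46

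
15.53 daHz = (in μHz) 1.553e+08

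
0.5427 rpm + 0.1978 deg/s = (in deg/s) 3.454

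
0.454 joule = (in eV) 2.834e+18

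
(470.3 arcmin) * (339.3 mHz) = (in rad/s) 0.04642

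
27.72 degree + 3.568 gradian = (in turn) 0.08592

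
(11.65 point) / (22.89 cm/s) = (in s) 0.01795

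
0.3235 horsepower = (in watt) 241.2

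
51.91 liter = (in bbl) 0.3265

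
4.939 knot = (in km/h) 9.147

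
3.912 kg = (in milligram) 3.912e+06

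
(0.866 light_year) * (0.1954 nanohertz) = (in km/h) 5.763e+06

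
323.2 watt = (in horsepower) 0.4334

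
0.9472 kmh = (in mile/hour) 0.5886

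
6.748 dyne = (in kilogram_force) 6.881e-06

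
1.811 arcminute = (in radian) 0.0005268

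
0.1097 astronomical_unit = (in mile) 1.02e+07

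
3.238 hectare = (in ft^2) 3.485e+05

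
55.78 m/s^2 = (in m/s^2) 55.78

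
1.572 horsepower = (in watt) 1172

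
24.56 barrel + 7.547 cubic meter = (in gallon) 3025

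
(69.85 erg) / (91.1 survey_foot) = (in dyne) 0.02516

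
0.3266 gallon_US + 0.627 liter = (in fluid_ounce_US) 63.01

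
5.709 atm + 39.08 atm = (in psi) 658.2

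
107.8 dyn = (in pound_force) 0.0002423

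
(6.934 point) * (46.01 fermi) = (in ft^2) 1.211e-15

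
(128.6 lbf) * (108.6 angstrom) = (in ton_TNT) 1.485e-15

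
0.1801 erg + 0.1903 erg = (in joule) 3.704e-08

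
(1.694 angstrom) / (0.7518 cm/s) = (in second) 2.253e-08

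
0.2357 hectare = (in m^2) 2357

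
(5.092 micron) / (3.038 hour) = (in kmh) 1.676e-09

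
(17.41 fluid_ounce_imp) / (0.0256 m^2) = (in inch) 0.7608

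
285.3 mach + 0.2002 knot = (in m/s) 9.714e+04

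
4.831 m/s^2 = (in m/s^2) 4.831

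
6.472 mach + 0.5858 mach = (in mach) 7.058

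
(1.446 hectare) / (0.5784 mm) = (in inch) 9.843e+08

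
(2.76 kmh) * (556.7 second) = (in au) 2.853e-09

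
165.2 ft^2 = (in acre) 0.003792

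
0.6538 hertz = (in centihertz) 65.38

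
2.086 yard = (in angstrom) 1.907e+10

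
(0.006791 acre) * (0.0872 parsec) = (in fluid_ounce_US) 2.5e+21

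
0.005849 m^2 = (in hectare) 5.849e-07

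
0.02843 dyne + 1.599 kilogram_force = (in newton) 15.68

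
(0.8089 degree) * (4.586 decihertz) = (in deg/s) 0.371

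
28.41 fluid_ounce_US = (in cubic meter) 0.0008402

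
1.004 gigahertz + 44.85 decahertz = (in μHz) 1.004e+15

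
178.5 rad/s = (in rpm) 1705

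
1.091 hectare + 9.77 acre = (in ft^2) 5.43e+05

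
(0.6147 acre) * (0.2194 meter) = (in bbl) 3433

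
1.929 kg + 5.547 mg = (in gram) 1929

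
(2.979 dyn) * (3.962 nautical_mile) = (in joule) 0.2186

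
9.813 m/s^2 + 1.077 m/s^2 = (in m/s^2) 10.89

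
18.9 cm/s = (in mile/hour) 0.4228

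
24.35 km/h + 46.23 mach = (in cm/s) 1.575e+06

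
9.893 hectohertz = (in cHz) 9.893e+04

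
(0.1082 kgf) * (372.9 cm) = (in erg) 3.957e+07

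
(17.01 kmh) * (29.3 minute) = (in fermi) 8.307e+18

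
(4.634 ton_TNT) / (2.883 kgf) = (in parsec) 2.222e-08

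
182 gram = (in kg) 0.182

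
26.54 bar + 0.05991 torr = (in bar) 26.54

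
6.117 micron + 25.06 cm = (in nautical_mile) 0.0001353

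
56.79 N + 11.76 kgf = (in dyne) 1.721e+07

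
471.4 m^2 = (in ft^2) 5074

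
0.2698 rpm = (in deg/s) 1.619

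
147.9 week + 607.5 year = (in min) 3.208e+08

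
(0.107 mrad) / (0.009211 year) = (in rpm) 3.518e-09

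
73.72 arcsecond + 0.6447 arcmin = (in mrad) 0.5449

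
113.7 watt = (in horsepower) 0.1525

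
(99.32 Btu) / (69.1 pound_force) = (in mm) 3.409e+05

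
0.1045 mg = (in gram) 0.0001045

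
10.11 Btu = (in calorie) 2549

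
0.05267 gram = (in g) 0.05267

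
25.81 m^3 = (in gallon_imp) 5677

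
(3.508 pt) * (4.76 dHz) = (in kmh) 0.002121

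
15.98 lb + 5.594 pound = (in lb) 21.57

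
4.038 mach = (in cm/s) 1.375e+05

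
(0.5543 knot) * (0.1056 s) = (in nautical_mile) 1.626e-05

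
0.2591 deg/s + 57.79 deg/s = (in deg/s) 58.05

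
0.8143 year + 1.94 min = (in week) 42.46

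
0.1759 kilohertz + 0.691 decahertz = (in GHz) 1.828e-07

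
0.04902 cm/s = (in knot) 0.0009529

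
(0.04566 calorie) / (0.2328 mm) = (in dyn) 8.206e+07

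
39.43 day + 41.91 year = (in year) 42.02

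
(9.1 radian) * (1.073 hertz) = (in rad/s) 9.764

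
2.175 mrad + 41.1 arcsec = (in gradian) 0.1511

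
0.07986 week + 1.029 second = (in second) 4.83e+04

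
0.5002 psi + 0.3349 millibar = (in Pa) 3482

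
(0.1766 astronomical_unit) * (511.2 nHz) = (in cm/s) 1.351e+06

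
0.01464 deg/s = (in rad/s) 0.0002555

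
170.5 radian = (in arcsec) 3.517e+07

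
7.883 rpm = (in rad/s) 0.8255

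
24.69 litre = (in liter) 24.69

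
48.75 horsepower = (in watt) 3.635e+04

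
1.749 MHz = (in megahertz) 1.749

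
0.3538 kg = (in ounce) 12.48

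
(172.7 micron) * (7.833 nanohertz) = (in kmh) 4.87e-12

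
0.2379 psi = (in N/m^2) 1640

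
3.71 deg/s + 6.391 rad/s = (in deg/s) 369.9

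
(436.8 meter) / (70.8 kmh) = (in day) 0.0002571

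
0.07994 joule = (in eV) 4.989e+17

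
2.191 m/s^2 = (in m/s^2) 2.191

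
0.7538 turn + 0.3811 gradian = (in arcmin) 1.63e+04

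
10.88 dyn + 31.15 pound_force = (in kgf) 14.13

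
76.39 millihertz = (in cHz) 7.639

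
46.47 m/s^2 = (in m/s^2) 46.47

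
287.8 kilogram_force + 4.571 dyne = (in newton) 2822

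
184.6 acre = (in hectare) 74.7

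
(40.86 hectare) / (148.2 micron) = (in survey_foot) 9.046e+09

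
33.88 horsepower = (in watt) 2.526e+04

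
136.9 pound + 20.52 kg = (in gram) 8.262e+04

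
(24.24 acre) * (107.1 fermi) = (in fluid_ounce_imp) 0.0003698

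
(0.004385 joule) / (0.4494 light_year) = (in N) 1.031e-18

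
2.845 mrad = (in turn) 0.0004528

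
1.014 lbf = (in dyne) 4.51e+05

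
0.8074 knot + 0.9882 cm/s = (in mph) 0.9512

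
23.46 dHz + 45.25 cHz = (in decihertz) 27.98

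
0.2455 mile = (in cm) 3.951e+04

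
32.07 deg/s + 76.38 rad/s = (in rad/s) 76.94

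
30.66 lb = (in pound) 30.66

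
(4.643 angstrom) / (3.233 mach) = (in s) 4.218e-13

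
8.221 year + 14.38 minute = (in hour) 7.202e+04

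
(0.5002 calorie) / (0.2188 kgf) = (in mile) 0.0006061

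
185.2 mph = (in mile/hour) 185.2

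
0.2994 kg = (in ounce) 10.56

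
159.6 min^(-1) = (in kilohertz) 0.00266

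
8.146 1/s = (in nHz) 8.146e+09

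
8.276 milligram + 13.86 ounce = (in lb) 0.8663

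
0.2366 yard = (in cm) 21.63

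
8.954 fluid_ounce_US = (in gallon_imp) 0.05825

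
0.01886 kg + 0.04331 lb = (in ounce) 1.358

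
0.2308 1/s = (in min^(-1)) 13.85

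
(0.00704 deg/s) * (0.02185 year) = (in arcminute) 2.911e+05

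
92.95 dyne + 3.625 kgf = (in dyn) 3.555e+06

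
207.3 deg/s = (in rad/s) 3.618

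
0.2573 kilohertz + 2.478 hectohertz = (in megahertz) 0.0005051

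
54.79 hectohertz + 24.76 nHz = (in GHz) 5.479e-06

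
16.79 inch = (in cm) 42.65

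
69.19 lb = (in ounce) 1107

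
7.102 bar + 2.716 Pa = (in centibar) 710.2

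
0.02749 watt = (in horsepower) 3.686e-05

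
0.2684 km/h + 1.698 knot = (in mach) 0.002784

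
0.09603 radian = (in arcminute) 330.1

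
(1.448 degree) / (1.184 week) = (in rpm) 3.37e-07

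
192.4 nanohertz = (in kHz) 1.924e-10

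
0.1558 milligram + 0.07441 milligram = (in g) 0.0002302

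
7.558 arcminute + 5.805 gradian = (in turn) 0.01486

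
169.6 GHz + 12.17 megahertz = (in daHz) 1.696e+10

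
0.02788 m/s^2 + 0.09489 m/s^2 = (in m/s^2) 0.1228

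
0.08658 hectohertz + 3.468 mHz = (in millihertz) 8661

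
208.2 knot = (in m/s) 107.1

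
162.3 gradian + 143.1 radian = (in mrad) 1.456e+05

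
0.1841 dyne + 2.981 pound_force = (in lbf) 2.981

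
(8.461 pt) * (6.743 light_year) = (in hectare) 1.904e+10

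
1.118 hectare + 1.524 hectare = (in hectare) 2.642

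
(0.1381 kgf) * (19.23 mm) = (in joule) 0.02604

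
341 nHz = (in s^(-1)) 3.41e-07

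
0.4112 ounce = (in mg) 1.166e+04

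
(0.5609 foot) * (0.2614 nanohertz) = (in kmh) 1.609e-10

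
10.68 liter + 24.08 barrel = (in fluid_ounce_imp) 1.351e+05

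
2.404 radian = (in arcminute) 8264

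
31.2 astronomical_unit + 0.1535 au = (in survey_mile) 2.914e+09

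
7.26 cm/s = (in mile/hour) 0.1624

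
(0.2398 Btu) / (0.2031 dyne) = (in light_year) 1.317e-08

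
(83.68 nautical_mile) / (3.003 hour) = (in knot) 27.87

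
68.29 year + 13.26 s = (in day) 2.493e+04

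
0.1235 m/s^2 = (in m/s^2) 0.1235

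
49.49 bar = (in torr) 3.712e+04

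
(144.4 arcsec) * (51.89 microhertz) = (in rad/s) 3.633e-08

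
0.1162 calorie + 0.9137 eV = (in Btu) 0.0004608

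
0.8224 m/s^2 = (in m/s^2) 0.8224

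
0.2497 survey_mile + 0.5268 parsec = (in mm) 1.626e+19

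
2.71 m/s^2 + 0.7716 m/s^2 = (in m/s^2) 3.482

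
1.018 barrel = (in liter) 161.8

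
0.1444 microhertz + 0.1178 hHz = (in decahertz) 1.178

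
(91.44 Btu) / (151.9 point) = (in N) 1.8e+06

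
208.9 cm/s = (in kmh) 7.52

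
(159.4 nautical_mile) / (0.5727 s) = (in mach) 1514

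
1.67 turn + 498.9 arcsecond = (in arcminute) 3.608e+04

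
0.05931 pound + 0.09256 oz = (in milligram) 2.953e+04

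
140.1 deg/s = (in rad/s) 2.445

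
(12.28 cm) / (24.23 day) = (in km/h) 2.112e-07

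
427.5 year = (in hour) 3.745e+06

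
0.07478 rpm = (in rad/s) 0.007831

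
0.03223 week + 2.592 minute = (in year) 0.000623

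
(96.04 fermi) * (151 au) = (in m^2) 2.169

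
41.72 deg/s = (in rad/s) 0.7282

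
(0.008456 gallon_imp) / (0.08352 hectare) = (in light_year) 4.865e-24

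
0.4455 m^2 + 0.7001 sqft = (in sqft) 5.495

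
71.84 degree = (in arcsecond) 2.586e+05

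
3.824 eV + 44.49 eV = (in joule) 7.741e-18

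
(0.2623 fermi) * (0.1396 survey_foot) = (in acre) 2.758e-21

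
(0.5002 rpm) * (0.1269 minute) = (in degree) 22.85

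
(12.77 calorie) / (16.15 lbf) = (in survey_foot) 2.44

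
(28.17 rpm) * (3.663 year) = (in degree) 1.952e+10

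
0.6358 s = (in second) 0.6358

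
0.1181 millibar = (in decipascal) 118.1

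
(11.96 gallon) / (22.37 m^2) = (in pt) 5.737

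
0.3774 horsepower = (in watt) 281.4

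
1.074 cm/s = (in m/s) 0.01074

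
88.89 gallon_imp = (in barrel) 2.542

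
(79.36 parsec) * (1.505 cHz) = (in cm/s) 3.685e+18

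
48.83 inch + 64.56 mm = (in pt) 3699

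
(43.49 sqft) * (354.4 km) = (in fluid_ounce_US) 4.842e+10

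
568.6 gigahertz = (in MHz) 5.686e+05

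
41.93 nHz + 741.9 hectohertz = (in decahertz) 7419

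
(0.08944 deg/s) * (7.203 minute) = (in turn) 0.1074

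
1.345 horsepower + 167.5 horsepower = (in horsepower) 168.8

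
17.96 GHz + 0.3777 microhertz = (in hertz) 1.796e+10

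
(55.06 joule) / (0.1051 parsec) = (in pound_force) 3.817e-15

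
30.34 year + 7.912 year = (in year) 38.25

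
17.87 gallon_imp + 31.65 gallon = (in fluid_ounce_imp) 7076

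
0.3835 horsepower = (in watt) 286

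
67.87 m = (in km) 0.06787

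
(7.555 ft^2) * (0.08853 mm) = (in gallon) 0.01642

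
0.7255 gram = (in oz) 0.02559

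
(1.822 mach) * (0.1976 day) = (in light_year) 1.12e-09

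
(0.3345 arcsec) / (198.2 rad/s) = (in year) 2.595e-16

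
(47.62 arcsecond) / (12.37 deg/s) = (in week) 1.768e-09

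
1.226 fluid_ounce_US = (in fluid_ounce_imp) 1.276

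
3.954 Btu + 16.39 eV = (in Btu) 3.954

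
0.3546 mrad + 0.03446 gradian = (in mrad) 0.8959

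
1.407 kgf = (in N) 13.8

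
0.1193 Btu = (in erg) 1.259e+09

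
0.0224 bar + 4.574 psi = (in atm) 0.3333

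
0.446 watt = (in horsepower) 0.0005981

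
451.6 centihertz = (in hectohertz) 0.04516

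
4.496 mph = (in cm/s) 201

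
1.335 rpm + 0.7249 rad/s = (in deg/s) 49.54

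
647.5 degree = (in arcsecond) 2.331e+06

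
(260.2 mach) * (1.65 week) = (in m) 8.841e+10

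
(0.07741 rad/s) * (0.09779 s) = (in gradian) 0.4819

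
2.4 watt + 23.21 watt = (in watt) 25.61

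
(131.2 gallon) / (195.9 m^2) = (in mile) 1.575e-06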